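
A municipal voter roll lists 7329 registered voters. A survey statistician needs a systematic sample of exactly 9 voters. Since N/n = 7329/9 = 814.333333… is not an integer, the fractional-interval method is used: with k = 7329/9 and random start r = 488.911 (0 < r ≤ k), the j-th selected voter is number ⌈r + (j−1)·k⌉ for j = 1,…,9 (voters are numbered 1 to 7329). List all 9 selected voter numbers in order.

j=1: r + 0k = 488.911 → ⌈·⌉ = 489
j=2: r + 1k = 1303.244333… → ⌈·⌉ = 1304
j=3: r + 2k = 2117.577666… → ⌈·⌉ = 2118
j=4: r + 3k = 2931.911 → ⌈·⌉ = 2932
j=5: r + 4k = 3746.244333… → ⌈·⌉ = 3747
j=6: r + 5k = 4560.577666… → ⌈·⌉ = 4561
j=7: r + 6k = 5374.911 → ⌈·⌉ = 5375
j=8: r + 7k = 6189.244333… → ⌈·⌉ = 6190
j=9: r + 8k = 7003.577666… → ⌈·⌉ = 7004

489, 1304, 2118, 2932, 3747, 4561, 5375, 6190, 7004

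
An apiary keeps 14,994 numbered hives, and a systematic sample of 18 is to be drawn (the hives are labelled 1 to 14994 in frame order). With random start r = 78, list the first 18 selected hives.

k = N/n = 14994/18 = 833
hive 1: 78
hive 2: 78 + 833 = 911
hive 3: 911 + 833 = 1744
hive 4: 1744 + 833 = 2577
hive 5: 2577 + 833 = 3410
hive 6: 3410 + 833 = 4243
hive 7: 4243 + 833 = 5076
hive 8: 5076 + 833 = 5909
hive 9: 5909 + 833 = 6742
hive 10: 6742 + 833 = 7575
hive 11: 7575 + 833 = 8408
hive 12: 8408 + 833 = 9241
hive 13: 9241 + 833 = 10074
hive 14: 10074 + 833 = 10907
hive 15: 10907 + 833 = 11740
hive 16: 11740 + 833 = 12573
hive 17: 12573 + 833 = 13406
hive 18: 13406 + 833 = 14239

78, 911, 1744, 2577, 3410, 4243, 5076, 5909, 6742, 7575, 8408, 9241, 10074, 10907, 11740, 12573, 13406, 14239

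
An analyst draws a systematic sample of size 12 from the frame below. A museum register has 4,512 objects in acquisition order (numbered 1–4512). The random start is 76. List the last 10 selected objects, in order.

k = N/n = 4512/12 = 376
3rd selection = 76 + 2×376 = 828
4th: 828 + 376 = 1204
5th: 1204 + 376 = 1580
6th: 1580 + 376 = 1956
7th: 1956 + 376 = 2332
8th: 2332 + 376 = 2708
9th: 2708 + 376 = 3084
10th: 3084 + 376 = 3460
11th: 3460 + 376 = 3836
12th: 3836 + 376 = 4212

828, 1204, 1580, 1956, 2332, 2708, 3084, 3460, 3836, 4212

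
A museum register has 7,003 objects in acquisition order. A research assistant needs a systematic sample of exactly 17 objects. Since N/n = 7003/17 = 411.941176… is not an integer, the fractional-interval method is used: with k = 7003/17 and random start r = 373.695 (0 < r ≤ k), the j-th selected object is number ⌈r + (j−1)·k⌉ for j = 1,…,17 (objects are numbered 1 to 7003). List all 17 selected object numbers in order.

j=1: r + 0k = 373.695 → ⌈·⌉ = 374
j=2: r + 1k = 785.636176… → ⌈·⌉ = 786
j=3: r + 2k = 1197.577352… → ⌈·⌉ = 1198
j=4: r + 3k = 1609.518529… → ⌈·⌉ = 1610
j=5: r + 4k = 2021.459705… → ⌈·⌉ = 2022
j=6: r + 5k = 2433.400882… → ⌈·⌉ = 2434
j=7: r + 6k = 2845.342058… → ⌈·⌉ = 2846
j=8: r + 7k = 3257.283235… → ⌈·⌉ = 3258
j=9: r + 8k = 3669.224411… → ⌈·⌉ = 3670
j=10: r + 9k = 4081.165588… → ⌈·⌉ = 4082
j=11: r + 10k = 4493.106764… → ⌈·⌉ = 4494
j=12: r + 11k = 4905.047941… → ⌈·⌉ = 4906
j=13: r + 12k = 5316.989117… → ⌈·⌉ = 5317
j=14: r + 13k = 5728.930294… → ⌈·⌉ = 5729
j=15: r + 14k = 6140.871470… → ⌈·⌉ = 6141
j=16: r + 15k = 6552.812647… → ⌈·⌉ = 6553
j=17: r + 16k = 6964.753823… → ⌈·⌉ = 6965

374, 786, 1198, 1610, 2022, 2434, 2846, 3258, 3670, 4082, 4494, 4906, 5317, 5729, 6141, 6553, 6965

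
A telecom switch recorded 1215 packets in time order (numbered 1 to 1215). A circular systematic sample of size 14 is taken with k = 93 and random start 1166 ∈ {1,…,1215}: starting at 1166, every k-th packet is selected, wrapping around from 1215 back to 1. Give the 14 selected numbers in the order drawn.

Selection 1: 1166
Selection 2: 1166 + 93 = 1259 → 1259 − 1215 = 44
Selection 3: 44 + 93 = 137
Selection 4: 137 + 93 = 230
Selection 5: 230 + 93 = 323
Selection 6: 323 + 93 = 416
Selection 7: 416 + 93 = 509
Selection 8: 509 + 93 = 602
Selection 9: 602 + 93 = 695
Selection 10: 695 + 93 = 788
Selection 11: 788 + 93 = 881
Selection 12: 881 + 93 = 974
Selection 13: 974 + 93 = 1067
Selection 14: 1067 + 93 = 1160

1166, 44, 137, 230, 323, 416, 509, 602, 695, 788, 881, 974, 1067, 1160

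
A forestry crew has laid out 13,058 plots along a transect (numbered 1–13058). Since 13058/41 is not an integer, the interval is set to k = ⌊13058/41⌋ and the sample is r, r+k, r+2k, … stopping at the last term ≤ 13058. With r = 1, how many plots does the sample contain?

42

k = ⌊13058/41⌋ = 318
Achieved size = ⌊(13058 − 1)/318⌋ + 1 = ⌊13057/318⌋ + 1 = 41 + 1 = 42
(last selection: 1 + 41×318 = 13039 ≤ 13058; next would be 13357 > 13058)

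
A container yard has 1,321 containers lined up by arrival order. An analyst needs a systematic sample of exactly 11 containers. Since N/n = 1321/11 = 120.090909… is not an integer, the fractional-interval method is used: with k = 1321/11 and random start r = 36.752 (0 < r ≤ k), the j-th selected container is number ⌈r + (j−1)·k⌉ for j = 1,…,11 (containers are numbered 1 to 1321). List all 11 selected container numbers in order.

37, 157, 277, 398, 518, 638, 758, 878, 998, 1118, 1238

j=1: r + 0k = 36.752 → ⌈·⌉ = 37
j=2: r + 1k = 156.842909… → ⌈·⌉ = 157
j=3: r + 2k = 276.933818… → ⌈·⌉ = 277
j=4: r + 3k = 397.024727… → ⌈·⌉ = 398
j=5: r + 4k = 517.115636… → ⌈·⌉ = 518
j=6: r + 5k = 637.206545… → ⌈·⌉ = 638
j=7: r + 6k = 757.297454… → ⌈·⌉ = 758
j=8: r + 7k = 877.388363… → ⌈·⌉ = 878
j=9: r + 8k = 997.479272… → ⌈·⌉ = 998
j=10: r + 9k = 1117.570181… → ⌈·⌉ = 1118
j=11: r + 10k = 1237.661090… → ⌈·⌉ = 1238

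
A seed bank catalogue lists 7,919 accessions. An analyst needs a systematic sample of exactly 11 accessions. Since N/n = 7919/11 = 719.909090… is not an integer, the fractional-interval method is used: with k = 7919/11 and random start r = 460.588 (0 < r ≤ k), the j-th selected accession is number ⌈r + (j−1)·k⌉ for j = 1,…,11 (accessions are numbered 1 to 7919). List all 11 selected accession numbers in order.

461, 1181, 1901, 2621, 3341, 4061, 4781, 5500, 6220, 6940, 7660

j=1: r + 0k = 460.588 → ⌈·⌉ = 461
j=2: r + 1k = 1180.497090… → ⌈·⌉ = 1181
j=3: r + 2k = 1900.406181… → ⌈·⌉ = 1901
j=4: r + 3k = 2620.315272… → ⌈·⌉ = 2621
j=5: r + 4k = 3340.224363… → ⌈·⌉ = 3341
j=6: r + 5k = 4060.133454… → ⌈·⌉ = 4061
j=7: r + 6k = 4780.042545… → ⌈·⌉ = 4781
j=8: r + 7k = 5499.951636… → ⌈·⌉ = 5500
j=9: r + 8k = 6219.860727… → ⌈·⌉ = 6220
j=10: r + 9k = 6939.769818… → ⌈·⌉ = 6940
j=11: r + 10k = 7659.678909… → ⌈·⌉ = 7660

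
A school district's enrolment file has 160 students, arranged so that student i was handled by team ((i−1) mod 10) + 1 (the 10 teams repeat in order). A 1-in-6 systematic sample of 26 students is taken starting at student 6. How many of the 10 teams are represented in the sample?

5

Consecutive selections differ by k = 6, so their team numbers differ by 6 mod 10 = 6.
gcd(6, 10) = 2, so the sample visits 10/2 = 5 distinct residues mod 10.
Start 6 is team 6; the teams hit are 2, 4, 6, 8, 10.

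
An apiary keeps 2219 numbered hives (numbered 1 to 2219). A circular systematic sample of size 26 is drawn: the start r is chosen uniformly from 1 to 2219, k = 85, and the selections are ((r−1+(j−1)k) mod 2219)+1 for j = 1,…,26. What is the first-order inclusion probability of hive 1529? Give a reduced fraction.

For each position j, as r ranges over 1…2219 the j-th selection hits every hive exactly once, so hive 1529 is selected for exactly 26 of the 2219 starts.
Inclusion probability = 26/2219.

26/2219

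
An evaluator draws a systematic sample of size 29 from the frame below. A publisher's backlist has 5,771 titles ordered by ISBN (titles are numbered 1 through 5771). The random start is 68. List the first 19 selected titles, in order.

68, 267, 466, 665, 864, 1063, 1262, 1461, 1660, 1859, 2058, 2257, 2456, 2655, 2854, 3053, 3252, 3451, 3650

k = N/n = 5771/29 = 199
title 1: 68
title 2: 68 + 199 = 267
title 3: 267 + 199 = 466
title 4: 466 + 199 = 665
title 5: 665 + 199 = 864
title 6: 864 + 199 = 1063
title 7: 1063 + 199 = 1262
title 8: 1262 + 199 = 1461
title 9: 1461 + 199 = 1660
title 10: 1660 + 199 = 1859
title 11: 1859 + 199 = 2058
title 12: 2058 + 199 = 2257
title 13: 2257 + 199 = 2456
title 14: 2456 + 199 = 2655
title 15: 2655 + 199 = 2854
title 16: 2854 + 199 = 3053
title 17: 3053 + 199 = 3252
title 18: 3252 + 199 = 3451
title 19: 3451 + 199 = 3650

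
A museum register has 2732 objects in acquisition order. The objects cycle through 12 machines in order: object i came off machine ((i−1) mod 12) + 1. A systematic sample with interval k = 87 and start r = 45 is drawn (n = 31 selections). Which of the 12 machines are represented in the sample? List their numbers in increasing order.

3, 6, 9, 12

Consecutive selections differ by k = 87, so their machine numbers differ by 87 mod 12 = 3.
gcd(87, 12) = 3, so the sample visits 12/3 = 4 distinct residues mod 12.
Start 45 is machine 9; the machines hit are 3, 6, 9, 12.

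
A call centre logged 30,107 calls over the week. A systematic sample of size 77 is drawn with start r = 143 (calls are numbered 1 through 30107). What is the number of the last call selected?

29859

k = 30107/77 = 391
77th selection = r + (77−1)·k = 143 + 76×391 = 143 + 29716 = 29859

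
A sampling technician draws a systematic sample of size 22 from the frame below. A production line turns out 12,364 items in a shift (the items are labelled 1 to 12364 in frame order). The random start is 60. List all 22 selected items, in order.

k = N/n = 12364/22 = 562
item 1: 60
item 2: 60 + 562 = 622
item 3: 622 + 562 = 1184
item 4: 1184 + 562 = 1746
item 5: 1746 + 562 = 2308
item 6: 2308 + 562 = 2870
item 7: 2870 + 562 = 3432
item 8: 3432 + 562 = 3994
item 9: 3994 + 562 = 4556
item 10: 4556 + 562 = 5118
item 11: 5118 + 562 = 5680
item 12: 5680 + 562 = 6242
item 13: 6242 + 562 = 6804
item 14: 6804 + 562 = 7366
item 15: 7366 + 562 = 7928
item 16: 7928 + 562 = 8490
item 17: 8490 + 562 = 9052
item 18: 9052 + 562 = 9614
item 19: 9614 + 562 = 10176
item 20: 10176 + 562 = 10738
item 21: 10738 + 562 = 11300
item 22: 11300 + 562 = 11862

60, 622, 1184, 1746, 2308, 2870, 3432, 3994, 4556, 5118, 5680, 6242, 6804, 7366, 7928, 8490, 9052, 9614, 10176, 10738, 11300, 11862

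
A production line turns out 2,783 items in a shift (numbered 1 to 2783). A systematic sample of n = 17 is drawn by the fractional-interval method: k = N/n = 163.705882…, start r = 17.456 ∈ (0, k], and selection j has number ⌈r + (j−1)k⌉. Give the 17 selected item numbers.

18, 182, 345, 509, 673, 836, 1000, 1164, 1328, 1491, 1655, 1819, 1982, 2146, 2310, 2474, 2637

j=1: r + 0k = 17.456 → ⌈·⌉ = 18
j=2: r + 1k = 181.161882… → ⌈·⌉ = 182
j=3: r + 2k = 344.867764… → ⌈·⌉ = 345
j=4: r + 3k = 508.573647… → ⌈·⌉ = 509
j=5: r + 4k = 672.279529… → ⌈·⌉ = 673
j=6: r + 5k = 835.985411… → ⌈·⌉ = 836
j=7: r + 6k = 999.691294… → ⌈·⌉ = 1000
j=8: r + 7k = 1163.397176… → ⌈·⌉ = 1164
j=9: r + 8k = 1327.103058… → ⌈·⌉ = 1328
j=10: r + 9k = 1490.808941… → ⌈·⌉ = 1491
j=11: r + 10k = 1654.514823… → ⌈·⌉ = 1655
j=12: r + 11k = 1818.220705… → ⌈·⌉ = 1819
j=13: r + 12k = 1981.926588… → ⌈·⌉ = 1982
j=14: r + 13k = 2145.632470… → ⌈·⌉ = 2146
j=15: r + 14k = 2309.338352… → ⌈·⌉ = 2310
j=16: r + 15k = 2473.044235… → ⌈·⌉ = 2474
j=17: r + 16k = 2636.750117… → ⌈·⌉ = 2637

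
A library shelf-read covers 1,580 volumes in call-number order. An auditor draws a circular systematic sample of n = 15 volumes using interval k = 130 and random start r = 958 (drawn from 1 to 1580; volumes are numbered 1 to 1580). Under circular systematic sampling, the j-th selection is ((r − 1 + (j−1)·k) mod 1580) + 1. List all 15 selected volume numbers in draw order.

Selection 1: 958
Selection 2: 958 + 130 = 1088
Selection 3: 1088 + 130 = 1218
Selection 4: 1218 + 130 = 1348
Selection 5: 1348 + 130 = 1478
Selection 6: 1478 + 130 = 1608 → 1608 − 1580 = 28
Selection 7: 28 + 130 = 158
Selection 8: 158 + 130 = 288
Selection 9: 288 + 130 = 418
Selection 10: 418 + 130 = 548
Selection 11: 548 + 130 = 678
Selection 12: 678 + 130 = 808
Selection 13: 808 + 130 = 938
Selection 14: 938 + 130 = 1068
Selection 15: 1068 + 130 = 1198

958, 1088, 1218, 1348, 1478, 28, 158, 288, 418, 548, 678, 808, 938, 1068, 1198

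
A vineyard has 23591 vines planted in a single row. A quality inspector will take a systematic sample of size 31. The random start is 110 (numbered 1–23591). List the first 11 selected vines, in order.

k = N/n = 23591/31 = 761
vine 1: 110
vine 2: 110 + 761 = 871
vine 3: 871 + 761 = 1632
vine 4: 1632 + 761 = 2393
vine 5: 2393 + 761 = 3154
vine 6: 3154 + 761 = 3915
vine 7: 3915 + 761 = 4676
vine 8: 4676 + 761 = 5437
vine 9: 5437 + 761 = 6198
vine 10: 6198 + 761 = 6959
vine 11: 6959 + 761 = 7720

110, 871, 1632, 2393, 3154, 3915, 4676, 5437, 6198, 6959, 7720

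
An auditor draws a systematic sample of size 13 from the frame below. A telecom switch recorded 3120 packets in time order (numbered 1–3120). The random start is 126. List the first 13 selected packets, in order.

k = N/n = 3120/13 = 240
packet 1: 126
packet 2: 126 + 240 = 366
packet 3: 366 + 240 = 606
packet 4: 606 + 240 = 846
packet 5: 846 + 240 = 1086
packet 6: 1086 + 240 = 1326
packet 7: 1326 + 240 = 1566
packet 8: 1566 + 240 = 1806
packet 9: 1806 + 240 = 2046
packet 10: 2046 + 240 = 2286
packet 11: 2286 + 240 = 2526
packet 12: 2526 + 240 = 2766
packet 13: 2766 + 240 = 3006

126, 366, 606, 846, 1086, 1326, 1566, 1806, 2046, 2286, 2526, 2766, 3006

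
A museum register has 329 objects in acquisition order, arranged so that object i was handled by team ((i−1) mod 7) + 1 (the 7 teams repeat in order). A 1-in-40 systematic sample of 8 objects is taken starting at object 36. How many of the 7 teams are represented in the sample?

Consecutive selections differ by k = 40, so their team numbers differ by 40 mod 7 = 5.
gcd(40, 7) = 1, so the sample visits 7/1 = 7 distinct residues mod 7.
Start 36 is team 1; the teams hit are 1, 2, 3, 4, 5, 6, 7.

7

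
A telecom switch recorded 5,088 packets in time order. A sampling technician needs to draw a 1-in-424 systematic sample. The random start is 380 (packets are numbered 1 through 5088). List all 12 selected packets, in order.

packet 1: 380
packet 2: 380 + 424 = 804
packet 3: 804 + 424 = 1228
packet 4: 1228 + 424 = 1652
packet 5: 1652 + 424 = 2076
packet 6: 2076 + 424 = 2500
packet 7: 2500 + 424 = 2924
packet 8: 2924 + 424 = 3348
packet 9: 3348 + 424 = 3772
packet 10: 3772 + 424 = 4196
packet 11: 4196 + 424 = 4620
packet 12: 4620 + 424 = 5044

380, 804, 1228, 1652, 2076, 2500, 2924, 3348, 3772, 4196, 4620, 5044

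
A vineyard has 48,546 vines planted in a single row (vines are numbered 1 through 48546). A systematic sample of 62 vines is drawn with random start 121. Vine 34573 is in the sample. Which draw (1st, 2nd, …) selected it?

k = 48546/62 = 783
position = (34573 − 121)/783 + 1 = 34452/783 + 1 = 44 + 1 = 45

45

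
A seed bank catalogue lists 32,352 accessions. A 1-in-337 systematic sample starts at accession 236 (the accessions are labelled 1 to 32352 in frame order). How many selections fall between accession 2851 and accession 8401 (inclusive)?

k = 337
First selection ≥ 2851: 236 + ⌈(2851−236)/337⌉·337 = 236 + 8×337 = 2932
Last selection ≤ 8401: 236 + ⌊(8401−236)/337⌋·337 = 236 + 24×337 = 8324
Count = 24 − 8 + 1 = 17

17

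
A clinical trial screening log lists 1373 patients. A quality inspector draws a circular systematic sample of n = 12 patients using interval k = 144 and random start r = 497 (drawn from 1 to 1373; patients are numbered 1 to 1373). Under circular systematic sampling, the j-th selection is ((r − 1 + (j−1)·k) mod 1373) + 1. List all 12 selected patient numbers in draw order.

Selection 1: 497
Selection 2: 497 + 144 = 641
Selection 3: 641 + 144 = 785
Selection 4: 785 + 144 = 929
Selection 5: 929 + 144 = 1073
Selection 6: 1073 + 144 = 1217
Selection 7: 1217 + 144 = 1361
Selection 8: 1361 + 144 = 1505 → 1505 − 1373 = 132
Selection 9: 132 + 144 = 276
Selection 10: 276 + 144 = 420
Selection 11: 420 + 144 = 564
Selection 12: 564 + 144 = 708

497, 641, 785, 929, 1073, 1217, 1361, 132, 276, 420, 564, 708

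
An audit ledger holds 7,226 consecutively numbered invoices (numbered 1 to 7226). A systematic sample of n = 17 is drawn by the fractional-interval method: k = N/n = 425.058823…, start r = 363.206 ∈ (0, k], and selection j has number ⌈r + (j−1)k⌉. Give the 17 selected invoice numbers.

364, 789, 1214, 1639, 2064, 2489, 2914, 3339, 3764, 4189, 4614, 5039, 5464, 5889, 6315, 6740, 7165

j=1: r + 0k = 363.206 → ⌈·⌉ = 364
j=2: r + 1k = 788.264823… → ⌈·⌉ = 789
j=3: r + 2k = 1213.323647… → ⌈·⌉ = 1214
j=4: r + 3k = 1638.382470… → ⌈·⌉ = 1639
j=5: r + 4k = 2063.441294… → ⌈·⌉ = 2064
j=6: r + 5k = 2488.500117… → ⌈·⌉ = 2489
j=7: r + 6k = 2913.558941… → ⌈·⌉ = 2914
j=8: r + 7k = 3338.617764… → ⌈·⌉ = 3339
j=9: r + 8k = 3763.676588… → ⌈·⌉ = 3764
j=10: r + 9k = 4188.735411… → ⌈·⌉ = 4189
j=11: r + 10k = 4613.794235… → ⌈·⌉ = 4614
j=12: r + 11k = 5038.853058… → ⌈·⌉ = 5039
j=13: r + 12k = 5463.911882… → ⌈·⌉ = 5464
j=14: r + 13k = 5888.970705… → ⌈·⌉ = 5889
j=15: r + 14k = 6314.029529… → ⌈·⌉ = 6315
j=16: r + 15k = 6739.088352… → ⌈·⌉ = 6740
j=17: r + 16k = 7164.147176… → ⌈·⌉ = 7165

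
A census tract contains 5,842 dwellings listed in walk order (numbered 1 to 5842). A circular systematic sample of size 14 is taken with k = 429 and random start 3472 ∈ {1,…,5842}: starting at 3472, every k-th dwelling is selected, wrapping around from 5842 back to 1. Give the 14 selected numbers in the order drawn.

3472, 3901, 4330, 4759, 5188, 5617, 204, 633, 1062, 1491, 1920, 2349, 2778, 3207

Selection 1: 3472
Selection 2: 3472 + 429 = 3901
Selection 3: 3901 + 429 = 4330
Selection 4: 4330 + 429 = 4759
Selection 5: 4759 + 429 = 5188
Selection 6: 5188 + 429 = 5617
Selection 7: 5617 + 429 = 6046 → 6046 − 5842 = 204
Selection 8: 204 + 429 = 633
Selection 9: 633 + 429 = 1062
Selection 10: 1062 + 429 = 1491
Selection 11: 1491 + 429 = 1920
Selection 12: 1920 + 429 = 2349
Selection 13: 2349 + 429 = 2778
Selection 14: 2778 + 429 = 3207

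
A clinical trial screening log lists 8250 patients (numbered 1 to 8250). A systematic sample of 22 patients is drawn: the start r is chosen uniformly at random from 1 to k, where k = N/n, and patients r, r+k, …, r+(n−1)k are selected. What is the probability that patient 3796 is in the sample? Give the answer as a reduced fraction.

1/375

k = 8250/22 = 375.
Patient 3796 is selected iff r ≡ 3796 (mod 375); exactly one such r in {1,…,375}.
Inclusion probability = 1/375.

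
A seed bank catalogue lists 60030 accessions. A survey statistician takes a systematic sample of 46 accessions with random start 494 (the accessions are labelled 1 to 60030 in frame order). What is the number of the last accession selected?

59219

k = 60030/46 = 1305
46th selection = r + (46−1)·k = 494 + 45×1305 = 494 + 58725 = 59219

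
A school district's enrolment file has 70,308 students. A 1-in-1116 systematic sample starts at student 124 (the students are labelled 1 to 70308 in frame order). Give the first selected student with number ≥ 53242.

53692

k = 1116
Steps past start: ⌈(53242 − 124)/1116⌉ = ⌈53118/1116⌉ = 48
Selected student: 124 + 48×1116 = 53692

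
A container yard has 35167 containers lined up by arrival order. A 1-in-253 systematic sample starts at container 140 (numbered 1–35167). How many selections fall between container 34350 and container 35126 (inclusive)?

k = 253
First selection ≥ 34350: 140 + ⌈(34350−140)/253⌉·253 = 140 + 136×253 = 34548
Last selection ≤ 35126: 140 + ⌊(35126−140)/253⌋·253 = 140 + 138×253 = 35054
Count = 138 − 136 + 1 = 3

3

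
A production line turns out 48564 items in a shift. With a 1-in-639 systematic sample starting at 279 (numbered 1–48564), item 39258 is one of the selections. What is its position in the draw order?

62

k = 639
position = (39258 − 279)/639 + 1 = 38979/639 + 1 = 61 + 1 = 62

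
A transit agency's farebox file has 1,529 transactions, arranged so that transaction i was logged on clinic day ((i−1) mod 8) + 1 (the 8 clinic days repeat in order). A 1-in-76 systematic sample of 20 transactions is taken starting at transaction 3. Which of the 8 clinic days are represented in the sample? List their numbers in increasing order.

Consecutive selections differ by k = 76, so their clinic day numbers differ by 76 mod 8 = 4.
gcd(76, 8) = 4, so the sample visits 8/4 = 2 distinct residues mod 8.
Start 3 is clinic day 3; the clinic days hit are 3, 7.

3, 7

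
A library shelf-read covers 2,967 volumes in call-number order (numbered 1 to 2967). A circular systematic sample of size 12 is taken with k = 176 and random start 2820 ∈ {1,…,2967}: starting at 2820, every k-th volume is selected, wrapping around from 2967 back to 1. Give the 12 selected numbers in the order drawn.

2820, 29, 205, 381, 557, 733, 909, 1085, 1261, 1437, 1613, 1789

Selection 1: 2820
Selection 2: 2820 + 176 = 2996 → 2996 − 2967 = 29
Selection 3: 29 + 176 = 205
Selection 4: 205 + 176 = 381
Selection 5: 381 + 176 = 557
Selection 6: 557 + 176 = 733
Selection 7: 733 + 176 = 909
Selection 8: 909 + 176 = 1085
Selection 9: 1085 + 176 = 1261
Selection 10: 1261 + 176 = 1437
Selection 11: 1437 + 176 = 1613
Selection 12: 1613 + 176 = 1789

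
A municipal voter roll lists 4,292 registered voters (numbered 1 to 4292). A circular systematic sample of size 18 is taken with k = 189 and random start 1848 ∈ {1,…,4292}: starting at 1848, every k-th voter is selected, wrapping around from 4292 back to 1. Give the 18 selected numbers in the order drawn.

1848, 2037, 2226, 2415, 2604, 2793, 2982, 3171, 3360, 3549, 3738, 3927, 4116, 13, 202, 391, 580, 769

Selection 1: 1848
Selection 2: 1848 + 189 = 2037
Selection 3: 2037 + 189 = 2226
Selection 4: 2226 + 189 = 2415
Selection 5: 2415 + 189 = 2604
Selection 6: 2604 + 189 = 2793
Selection 7: 2793 + 189 = 2982
Selection 8: 2982 + 189 = 3171
Selection 9: 3171 + 189 = 3360
Selection 10: 3360 + 189 = 3549
Selection 11: 3549 + 189 = 3738
Selection 12: 3738 + 189 = 3927
Selection 13: 3927 + 189 = 4116
Selection 14: 4116 + 189 = 4305 → 4305 − 4292 = 13
Selection 15: 13 + 189 = 202
Selection 16: 202 + 189 = 391
Selection 17: 391 + 189 = 580
Selection 18: 580 + 189 = 769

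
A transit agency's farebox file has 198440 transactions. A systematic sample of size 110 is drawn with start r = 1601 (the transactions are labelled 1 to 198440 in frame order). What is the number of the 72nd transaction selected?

129685

k = 198440/110 = 1804
72nd selection = r + (72−1)·k = 1601 + 71×1804 = 1601 + 128084 = 129685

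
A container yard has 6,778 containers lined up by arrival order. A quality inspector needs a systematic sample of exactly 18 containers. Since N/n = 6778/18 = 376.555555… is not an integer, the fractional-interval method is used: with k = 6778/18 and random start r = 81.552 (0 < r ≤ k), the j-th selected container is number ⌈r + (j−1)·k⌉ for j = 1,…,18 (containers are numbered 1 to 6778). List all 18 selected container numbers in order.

j=1: r + 0k = 81.552 → ⌈·⌉ = 82
j=2: r + 1k = 458.107555… → ⌈·⌉ = 459
j=3: r + 2k = 834.663111… → ⌈·⌉ = 835
j=4: r + 3k = 1211.218666… → ⌈·⌉ = 1212
j=5: r + 4k = 1587.774222… → ⌈·⌉ = 1588
j=6: r + 5k = 1964.329777… → ⌈·⌉ = 1965
j=7: r + 6k = 2340.885333… → ⌈·⌉ = 2341
j=8: r + 7k = 2717.440888… → ⌈·⌉ = 2718
j=9: r + 8k = 3093.996444… → ⌈·⌉ = 3094
j=10: r + 9k = 3470.552 → ⌈·⌉ = 3471
j=11: r + 10k = 3847.107555… → ⌈·⌉ = 3848
j=12: r + 11k = 4223.663111… → ⌈·⌉ = 4224
j=13: r + 12k = 4600.218666… → ⌈·⌉ = 4601
j=14: r + 13k = 4976.774222… → ⌈·⌉ = 4977
j=15: r + 14k = 5353.329777… → ⌈·⌉ = 5354
j=16: r + 15k = 5729.885333… → ⌈·⌉ = 5730
j=17: r + 16k = 6106.440888… → ⌈·⌉ = 6107
j=18: r + 17k = 6482.996444… → ⌈·⌉ = 6483

82, 459, 835, 1212, 1588, 1965, 2341, 2718, 3094, 3471, 3848, 4224, 4601, 4977, 5354, 5730, 6107, 6483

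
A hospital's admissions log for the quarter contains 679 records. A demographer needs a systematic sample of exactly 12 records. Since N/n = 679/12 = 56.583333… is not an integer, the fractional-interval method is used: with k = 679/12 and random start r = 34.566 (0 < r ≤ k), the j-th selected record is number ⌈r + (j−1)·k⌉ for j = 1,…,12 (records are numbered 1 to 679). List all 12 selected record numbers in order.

35, 92, 148, 205, 261, 318, 375, 431, 488, 544, 601, 657

j=1: r + 0k = 34.566 → ⌈·⌉ = 35
j=2: r + 1k = 91.149333… → ⌈·⌉ = 92
j=3: r + 2k = 147.732666… → ⌈·⌉ = 148
j=4: r + 3k = 204.316 → ⌈·⌉ = 205
j=5: r + 4k = 260.899333… → ⌈·⌉ = 261
j=6: r + 5k = 317.482666… → ⌈·⌉ = 318
j=7: r + 6k = 374.066 → ⌈·⌉ = 375
j=8: r + 7k = 430.649333… → ⌈·⌉ = 431
j=9: r + 8k = 487.232666… → ⌈·⌉ = 488
j=10: r + 9k = 543.816 → ⌈·⌉ = 544
j=11: r + 10k = 600.399333… → ⌈·⌉ = 601
j=12: r + 11k = 656.982666… → ⌈·⌉ = 657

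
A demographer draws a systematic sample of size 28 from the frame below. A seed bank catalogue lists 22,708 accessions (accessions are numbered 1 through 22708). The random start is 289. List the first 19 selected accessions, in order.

k = N/n = 22708/28 = 811
accession 1: 289
accession 2: 289 + 811 = 1100
accession 3: 1100 + 811 = 1911
accession 4: 1911 + 811 = 2722
accession 5: 2722 + 811 = 3533
accession 6: 3533 + 811 = 4344
accession 7: 4344 + 811 = 5155
accession 8: 5155 + 811 = 5966
accession 9: 5966 + 811 = 6777
accession 10: 6777 + 811 = 7588
accession 11: 7588 + 811 = 8399
accession 12: 8399 + 811 = 9210
accession 13: 9210 + 811 = 10021
accession 14: 10021 + 811 = 10832
accession 15: 10832 + 811 = 11643
accession 16: 11643 + 811 = 12454
accession 17: 12454 + 811 = 13265
accession 18: 13265 + 811 = 14076
accession 19: 14076 + 811 = 14887

289, 1100, 1911, 2722, 3533, 4344, 5155, 5966, 6777, 7588, 8399, 9210, 10021, 10832, 11643, 12454, 13265, 14076, 14887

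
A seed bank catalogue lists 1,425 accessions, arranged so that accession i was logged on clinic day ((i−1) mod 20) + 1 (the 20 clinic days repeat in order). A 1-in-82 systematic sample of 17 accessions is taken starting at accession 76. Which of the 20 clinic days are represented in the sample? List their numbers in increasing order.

Consecutive selections differ by k = 82, so their clinic day numbers differ by 82 mod 20 = 2.
gcd(82, 20) = 2, so the sample visits 20/2 = 10 distinct residues mod 20.
Start 76 is clinic day 16; the clinic days hit are 2, 4, 6, 8, 10, 12, 14, 16, 18, 20.

2, 4, 6, 8, 10, 12, 14, 16, 18, 20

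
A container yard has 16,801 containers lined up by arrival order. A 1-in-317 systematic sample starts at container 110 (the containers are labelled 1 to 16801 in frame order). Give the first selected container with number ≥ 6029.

k = 317
Steps past start: ⌈(6029 − 110)/317⌉ = ⌈5919/317⌉ = 19
Selected container: 110 + 19×317 = 6133

6133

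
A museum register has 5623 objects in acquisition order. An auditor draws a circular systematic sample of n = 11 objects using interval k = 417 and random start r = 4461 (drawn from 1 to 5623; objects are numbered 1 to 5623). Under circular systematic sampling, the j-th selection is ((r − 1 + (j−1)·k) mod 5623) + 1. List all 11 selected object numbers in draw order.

Selection 1: 4461
Selection 2: 4461 + 417 = 4878
Selection 3: 4878 + 417 = 5295
Selection 4: 5295 + 417 = 5712 → 5712 − 5623 = 89
Selection 5: 89 + 417 = 506
Selection 6: 506 + 417 = 923
Selection 7: 923 + 417 = 1340
Selection 8: 1340 + 417 = 1757
Selection 9: 1757 + 417 = 2174
Selection 10: 2174 + 417 = 2591
Selection 11: 2591 + 417 = 3008

4461, 4878, 5295, 89, 506, 923, 1340, 1757, 2174, 2591, 3008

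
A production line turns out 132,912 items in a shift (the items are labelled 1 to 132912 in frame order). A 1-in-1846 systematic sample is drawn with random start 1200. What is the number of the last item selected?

132266

k = 1846
72nd selection = r + (72−1)·k = 1200 + 71×1846 = 1200 + 131066 = 132266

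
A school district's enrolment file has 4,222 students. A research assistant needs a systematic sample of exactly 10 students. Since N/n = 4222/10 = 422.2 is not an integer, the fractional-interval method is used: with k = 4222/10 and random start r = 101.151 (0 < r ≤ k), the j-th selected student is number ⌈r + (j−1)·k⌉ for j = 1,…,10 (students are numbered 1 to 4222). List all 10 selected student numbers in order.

102, 524, 946, 1368, 1790, 2213, 2635, 3057, 3479, 3901

j=1: r + 0k = 101.151 → ⌈·⌉ = 102
j=2: r + 1k = 523.351 → ⌈·⌉ = 524
j=3: r + 2k = 945.551 → ⌈·⌉ = 946
j=4: r + 3k = 1367.751 → ⌈·⌉ = 1368
j=5: r + 4k = 1789.951 → ⌈·⌉ = 1790
j=6: r + 5k = 2212.151 → ⌈·⌉ = 2213
j=7: r + 6k = 2634.351 → ⌈·⌉ = 2635
j=8: r + 7k = 3056.551 → ⌈·⌉ = 3057
j=9: r + 8k = 3478.751 → ⌈·⌉ = 3479
j=10: r + 9k = 3900.951 → ⌈·⌉ = 3901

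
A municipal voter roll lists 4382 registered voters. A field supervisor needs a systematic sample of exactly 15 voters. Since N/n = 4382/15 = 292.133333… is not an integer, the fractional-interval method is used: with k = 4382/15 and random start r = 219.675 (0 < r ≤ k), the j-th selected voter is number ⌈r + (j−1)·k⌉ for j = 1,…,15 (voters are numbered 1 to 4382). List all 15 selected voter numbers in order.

j=1: r + 0k = 219.675 → ⌈·⌉ = 220
j=2: r + 1k = 511.808333… → ⌈·⌉ = 512
j=3: r + 2k = 803.941666… → ⌈·⌉ = 804
j=4: r + 3k = 1096.075 → ⌈·⌉ = 1097
j=5: r + 4k = 1388.208333… → ⌈·⌉ = 1389
j=6: r + 5k = 1680.341666… → ⌈·⌉ = 1681
j=7: r + 6k = 1972.475 → ⌈·⌉ = 1973
j=8: r + 7k = 2264.608333… → ⌈·⌉ = 2265
j=9: r + 8k = 2556.741666… → ⌈·⌉ = 2557
j=10: r + 9k = 2848.875 → ⌈·⌉ = 2849
j=11: r + 10k = 3141.008333… → ⌈·⌉ = 3142
j=12: r + 11k = 3433.141666… → ⌈·⌉ = 3434
j=13: r + 12k = 3725.275 → ⌈·⌉ = 3726
j=14: r + 13k = 4017.408333… → ⌈·⌉ = 4018
j=15: r + 14k = 4309.541666… → ⌈·⌉ = 4310

220, 512, 804, 1097, 1389, 1681, 1973, 2265, 2557, 2849, 3142, 3434, 3726, 4018, 4310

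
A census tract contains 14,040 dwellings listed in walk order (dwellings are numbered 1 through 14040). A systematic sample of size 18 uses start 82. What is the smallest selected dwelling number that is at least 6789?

7102

k = 14040/18 = 780
Steps past start: ⌈(6789 − 82)/780⌉ = ⌈6707/780⌉ = 9
Selected dwelling: 82 + 9×780 = 7102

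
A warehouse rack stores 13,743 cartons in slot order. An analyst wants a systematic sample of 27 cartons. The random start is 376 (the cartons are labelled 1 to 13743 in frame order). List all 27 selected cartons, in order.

376, 885, 1394, 1903, 2412, 2921, 3430, 3939, 4448, 4957, 5466, 5975, 6484, 6993, 7502, 8011, 8520, 9029, 9538, 10047, 10556, 11065, 11574, 12083, 12592, 13101, 13610

k = N/n = 13743/27 = 509
carton 1: 376
carton 2: 376 + 509 = 885
carton 3: 885 + 509 = 1394
carton 4: 1394 + 509 = 1903
carton 5: 1903 + 509 = 2412
carton 6: 2412 + 509 = 2921
carton 7: 2921 + 509 = 3430
carton 8: 3430 + 509 = 3939
carton 9: 3939 + 509 = 4448
carton 10: 4448 + 509 = 4957
carton 11: 4957 + 509 = 5466
carton 12: 5466 + 509 = 5975
carton 13: 5975 + 509 = 6484
carton 14: 6484 + 509 = 6993
carton 15: 6993 + 509 = 7502
carton 16: 7502 + 509 = 8011
carton 17: 8011 + 509 = 8520
carton 18: 8520 + 509 = 9029
carton 19: 9029 + 509 = 9538
carton 20: 9538 + 509 = 10047
carton 21: 10047 + 509 = 10556
carton 22: 10556 + 509 = 11065
carton 23: 11065 + 509 = 11574
carton 24: 11574 + 509 = 12083
carton 25: 12083 + 509 = 12592
carton 26: 12592 + 509 = 13101
carton 27: 13101 + 509 = 13610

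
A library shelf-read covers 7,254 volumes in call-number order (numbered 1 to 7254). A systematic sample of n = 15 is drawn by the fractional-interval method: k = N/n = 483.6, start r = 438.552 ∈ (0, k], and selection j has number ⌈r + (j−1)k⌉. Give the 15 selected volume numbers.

j=1: r + 0k = 438.552 → ⌈·⌉ = 439
j=2: r + 1k = 922.152 → ⌈·⌉ = 923
j=3: r + 2k = 1405.752 → ⌈·⌉ = 1406
j=4: r + 3k = 1889.352 → ⌈·⌉ = 1890
j=5: r + 4k = 2372.952 → ⌈·⌉ = 2373
j=6: r + 5k = 2856.552 → ⌈·⌉ = 2857
j=7: r + 6k = 3340.152 → ⌈·⌉ = 3341
j=8: r + 7k = 3823.752 → ⌈·⌉ = 3824
j=9: r + 8k = 4307.352 → ⌈·⌉ = 4308
j=10: r + 9k = 4790.952 → ⌈·⌉ = 4791
j=11: r + 10k = 5274.552 → ⌈·⌉ = 5275
j=12: r + 11k = 5758.152 → ⌈·⌉ = 5759
j=13: r + 12k = 6241.752 → ⌈·⌉ = 6242
j=14: r + 13k = 6725.352 → ⌈·⌉ = 6726
j=15: r + 14k = 7208.952 → ⌈·⌉ = 7209

439, 923, 1406, 1890, 2373, 2857, 3341, 3824, 4308, 4791, 5275, 5759, 6242, 6726, 7209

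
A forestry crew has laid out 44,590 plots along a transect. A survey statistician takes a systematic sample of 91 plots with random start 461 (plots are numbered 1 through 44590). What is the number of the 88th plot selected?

43091

k = 44590/91 = 490
88th selection = r + (88−1)·k = 461 + 87×490 = 461 + 42630 = 43091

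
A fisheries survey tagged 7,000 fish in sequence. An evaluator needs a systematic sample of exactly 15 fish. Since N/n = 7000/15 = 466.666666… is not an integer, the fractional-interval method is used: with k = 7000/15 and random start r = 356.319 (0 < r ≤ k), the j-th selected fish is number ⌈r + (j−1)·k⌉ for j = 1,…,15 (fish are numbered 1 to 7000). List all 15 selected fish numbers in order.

357, 823, 1290, 1757, 2223, 2690, 3157, 3623, 4090, 4557, 5023, 5490, 5957, 6423, 6890

j=1: r + 0k = 356.319 → ⌈·⌉ = 357
j=2: r + 1k = 822.985666… → ⌈·⌉ = 823
j=3: r + 2k = 1289.652333… → ⌈·⌉ = 1290
j=4: r + 3k = 1756.319 → ⌈·⌉ = 1757
j=5: r + 4k = 2222.985666… → ⌈·⌉ = 2223
j=6: r + 5k = 2689.652333… → ⌈·⌉ = 2690
j=7: r + 6k = 3156.319 → ⌈·⌉ = 3157
j=8: r + 7k = 3622.985666… → ⌈·⌉ = 3623
j=9: r + 8k = 4089.652333… → ⌈·⌉ = 4090
j=10: r + 9k = 4556.319 → ⌈·⌉ = 4557
j=11: r + 10k = 5022.985666… → ⌈·⌉ = 5023
j=12: r + 11k = 5489.652333… → ⌈·⌉ = 5490
j=13: r + 12k = 5956.319 → ⌈·⌉ = 5957
j=14: r + 13k = 6422.985666… → ⌈·⌉ = 6423
j=15: r + 14k = 6889.652333… → ⌈·⌉ = 6890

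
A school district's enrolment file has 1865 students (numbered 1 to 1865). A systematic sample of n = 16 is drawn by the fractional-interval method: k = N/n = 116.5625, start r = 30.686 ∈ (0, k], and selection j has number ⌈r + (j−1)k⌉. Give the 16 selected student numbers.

31, 148, 264, 381, 497, 614, 731, 847, 964, 1080, 1197, 1313, 1430, 1546, 1663, 1780

j=1: r + 0k = 30.686 → ⌈·⌉ = 31
j=2: r + 1k = 147.2485 → ⌈·⌉ = 148
j=3: r + 2k = 263.811 → ⌈·⌉ = 264
j=4: r + 3k = 380.3735 → ⌈·⌉ = 381
j=5: r + 4k = 496.936 → ⌈·⌉ = 497
j=6: r + 5k = 613.4985 → ⌈·⌉ = 614
j=7: r + 6k = 730.061 → ⌈·⌉ = 731
j=8: r + 7k = 846.6235 → ⌈·⌉ = 847
j=9: r + 8k = 963.186 → ⌈·⌉ = 964
j=10: r + 9k = 1079.7485 → ⌈·⌉ = 1080
j=11: r + 10k = 1196.311 → ⌈·⌉ = 1197
j=12: r + 11k = 1312.8735 → ⌈·⌉ = 1313
j=13: r + 12k = 1429.436 → ⌈·⌉ = 1430
j=14: r + 13k = 1545.9985 → ⌈·⌉ = 1546
j=15: r + 14k = 1662.561 → ⌈·⌉ = 1663
j=16: r + 15k = 1779.1235 → ⌈·⌉ = 1780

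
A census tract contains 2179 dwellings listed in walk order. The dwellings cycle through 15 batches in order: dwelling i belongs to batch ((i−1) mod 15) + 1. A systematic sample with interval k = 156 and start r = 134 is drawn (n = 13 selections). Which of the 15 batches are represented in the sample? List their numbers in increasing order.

2, 5, 8, 11, 14

Consecutive selections differ by k = 156, so their batch numbers differ by 156 mod 15 = 6.
gcd(156, 15) = 3, so the sample visits 15/3 = 5 distinct residues mod 15.
Start 134 is batch 14; the batches hit are 2, 5, 8, 11, 14.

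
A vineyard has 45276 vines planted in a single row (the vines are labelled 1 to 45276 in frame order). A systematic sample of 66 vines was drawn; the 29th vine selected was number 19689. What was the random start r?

481

k = 45276/66 = 686
r = 19689 − (29−1)×686 = 19689 − 19208 = 481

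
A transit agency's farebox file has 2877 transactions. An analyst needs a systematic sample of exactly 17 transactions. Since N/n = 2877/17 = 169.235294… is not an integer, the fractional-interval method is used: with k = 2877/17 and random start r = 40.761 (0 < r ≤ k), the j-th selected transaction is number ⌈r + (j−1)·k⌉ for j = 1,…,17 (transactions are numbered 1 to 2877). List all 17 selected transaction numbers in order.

j=1: r + 0k = 40.761 → ⌈·⌉ = 41
j=2: r + 1k = 209.996294… → ⌈·⌉ = 210
j=3: r + 2k = 379.231588… → ⌈·⌉ = 380
j=4: r + 3k = 548.466882… → ⌈·⌉ = 549
j=5: r + 4k = 717.702176… → ⌈·⌉ = 718
j=6: r + 5k = 886.937470… → ⌈·⌉ = 887
j=7: r + 6k = 1056.172764… → ⌈·⌉ = 1057
j=8: r + 7k = 1225.408058… → ⌈·⌉ = 1226
j=9: r + 8k = 1394.643352… → ⌈·⌉ = 1395
j=10: r + 9k = 1563.878647… → ⌈·⌉ = 1564
j=11: r + 10k = 1733.113941… → ⌈·⌉ = 1734
j=12: r + 11k = 1902.349235… → ⌈·⌉ = 1903
j=13: r + 12k = 2071.584529… → ⌈·⌉ = 2072
j=14: r + 13k = 2240.819823… → ⌈·⌉ = 2241
j=15: r + 14k = 2410.055117… → ⌈·⌉ = 2411
j=16: r + 15k = 2579.290411… → ⌈·⌉ = 2580
j=17: r + 16k = 2748.525705… → ⌈·⌉ = 2749

41, 210, 380, 549, 718, 887, 1057, 1226, 1395, 1564, 1734, 1903, 2072, 2241, 2411, 2580, 2749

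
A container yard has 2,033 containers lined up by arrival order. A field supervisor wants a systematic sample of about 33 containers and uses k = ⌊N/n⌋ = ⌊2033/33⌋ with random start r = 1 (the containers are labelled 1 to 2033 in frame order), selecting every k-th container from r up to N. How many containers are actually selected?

k = ⌊2033/33⌋ = 61
Achieved size = ⌊(2033 − 1)/61⌋ + 1 = ⌊2032/61⌋ + 1 = 33 + 1 = 34
(last selection: 1 + 33×61 = 2014 ≤ 2033; next would be 2075 > 2033)

34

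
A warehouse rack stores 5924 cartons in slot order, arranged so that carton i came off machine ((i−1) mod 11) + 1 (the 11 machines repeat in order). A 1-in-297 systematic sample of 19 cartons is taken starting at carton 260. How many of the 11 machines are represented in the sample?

1

Consecutive selections differ by k = 297, so their machine numbers differ by 297 mod 11 = 0.
gcd(297, 11) = 11, so the sample visits 11/11 = 1 distinct residues mod 11.
Start 260 is machine 7; the machines hit are 7.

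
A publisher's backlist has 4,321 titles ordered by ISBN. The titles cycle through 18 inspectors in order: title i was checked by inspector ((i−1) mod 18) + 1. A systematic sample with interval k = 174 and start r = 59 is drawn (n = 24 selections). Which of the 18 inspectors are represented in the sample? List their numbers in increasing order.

5, 11, 17

Consecutive selections differ by k = 174, so their inspector numbers differ by 174 mod 18 = 12.
gcd(174, 18) = 6, so the sample visits 18/6 = 3 distinct residues mod 18.
Start 59 is inspector 5; the inspectors hit are 5, 11, 17.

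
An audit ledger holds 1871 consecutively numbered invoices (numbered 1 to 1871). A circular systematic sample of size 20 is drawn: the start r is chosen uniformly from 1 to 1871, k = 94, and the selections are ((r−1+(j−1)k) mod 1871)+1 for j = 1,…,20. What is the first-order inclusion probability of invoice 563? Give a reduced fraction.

20/1871

For each position j, as r ranges over 1…1871 the j-th selection hits every invoice exactly once, so invoice 563 is selected for exactly 20 of the 1871 starts.
Inclusion probability = 20/1871.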